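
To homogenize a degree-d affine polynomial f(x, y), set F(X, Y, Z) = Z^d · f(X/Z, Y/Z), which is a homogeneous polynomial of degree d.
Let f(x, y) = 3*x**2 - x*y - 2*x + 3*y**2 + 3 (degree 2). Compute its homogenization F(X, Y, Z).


F(X, Y, Z) = 3*X**2 - X*Y - 2*X*Z + 3*Y**2 + 3*Z**2

deg(f) = 2.
Substitute x = X/Z, y = Y/Z into f, then multiply by Z^2.
  monomial 3·x^2·y^0 ↦ 3·X^2·Y^0·Z^0.
  monomial -1·x^1·y^1 ↦ -1·X^1·Y^1·Z^0.
  monomial -2·x^1·y^0 ↦ -2·X^1·Y^0·Z^1.
  monomial 3·x^0·y^2 ↦ 3·X^0·Y^2·Z^0.
  monomial 3·x^0·y^0 ↦ 3·X^0·Y^0·Z^2.
Collecting: F(X, Y, Z) = 3*X**2 - X*Y - 2*X*Z + 3*Y**2 + 3*Z**2.


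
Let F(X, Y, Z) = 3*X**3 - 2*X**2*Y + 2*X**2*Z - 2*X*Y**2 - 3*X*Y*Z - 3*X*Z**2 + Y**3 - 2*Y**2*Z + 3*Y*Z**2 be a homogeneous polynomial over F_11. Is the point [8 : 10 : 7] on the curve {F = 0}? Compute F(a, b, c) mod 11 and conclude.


F(8,10,7) ≡ 10 (mod 11); P is NOT on the curve.

Evaluate F(8, 10, 7) term-by-term (mod 11).
  3*X**3 ↦ 3·512·1·1 = 1536
  -2*X**2*Y ↦ -2·64·10·1 = -1280
  2*X**2*Z ↦ 2·64·1·7 = 896
  -2*X*Y**2 ↦ -2·8·100·1 = -1600
  -3*X*Y*Z ↦ -3·8·10·7 = -1680
  -3*X*Z**2 ↦ -3·8·1·49 = -1176
  Y**3 ↦ 1·1·1000·1 = 1000
  -2*Y**2*Z ↦ -2·1·100·7 = -1400
  3*Y*Z**2 ↦ 3·1·10·49 = 1470
Sum: F(8, 10, 7) = (1536) + (-1280) + (896) + (-1600) + (-1680) + (-1176) + (1000) + (-1400) + (1470) = -2234.
Reducing mod 11: -2234 ≡ 10 (mod 11).
Since F(a, b, c) ≡ 10 ≠ 0 (mod 11), P does NOT lie on the curve.


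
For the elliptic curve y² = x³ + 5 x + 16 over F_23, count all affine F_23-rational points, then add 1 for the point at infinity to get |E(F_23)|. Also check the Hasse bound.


Affine points = {(0, 4), (0, 19), (3, 9), (3, 14), (4, 10), (4, 13), (6, 3), (6, 20), (7, 7), (7, 16), (8, 4), (8, 19), (9, 10), (9, 13), (10, 10), (10, 13), (13, 1), (13, 22), (14, 1), (14, 22), (15, 4), (15, 19), (16, 11), (16, 12), (17, 0), (18, 2), (18, 21), (19, 1), (19, 22)}; affine count = 29; |E(F_23)| = 30.

Discriminant check: Δ ∝ 4a³ + 27b² = 4·5³ + 27·16² = 4·125 + 27·256 ≡ 6 (mod 23). Nonzero ⇒ E is nonsingular.
For each x ∈ F_23, compute rhs = x³ + 5·x + 16 mod 23, then count y ∈ F_23 with y² ≡ rhs.
  x = 0: rhs = 16, matching y values: 4, 19 (2 points).
  x = 1: rhs = 22, matching y values: none (0 points).
  x = 2: rhs = 11, matching y values: none (0 points).
  x = 3: rhs = 12, matching y values: 9, 14 (2 points).
  x = 4: rhs = 8, matching y values: 10, 13 (2 points).
  x = 5: rhs = 5, matching y values: none (0 points).
  x = 6: rhs = 9, matching y values: 3, 20 (2 points).
  x = 7: rhs = 3, matching y values: 7, 16 (2 points).
  x = 8: rhs = 16, matching y values: 4, 19 (2 points).
  x = 9: rhs = 8, matching y values: 10, 13 (2 points).
  x = 10: rhs = 8, matching y values: 10, 13 (2 points).
  x = 11: rhs = 22, matching y values: none (0 points).
  x = 12: rhs = 10, matching y values: none (0 points).
  x = 13: rhs = 1, matching y values: 1, 22 (2 points).
  x = 14: rhs = 1, matching y values: 1, 22 (2 points).
  x = 15: rhs = 16, matching y values: 4, 19 (2 points).
  x = 16: rhs = 6, matching y values: 11, 12 (2 points).
  x = 17: rhs = 0, matching y values: 0 (1 points).
  x = 18: rhs = 4, matching y values: 2, 21 (2 points).
  x = 19: rhs = 1, matching y values: 1, 22 (2 points).
  x = 20: rhs = 20, matching y values: none (0 points).
  x = 21: rhs = 21, matching y values: none (0 points).
  x = 22: rhs = 10, matching y values: none (0 points).
Total affine count: 29.
Full point count |E(F_23)| = 29 + 1 = 30.
Hasse bound: |30 − (23+1)| = |6| = 6 ≤ 2√23 ≈ 9.5917 ✓.


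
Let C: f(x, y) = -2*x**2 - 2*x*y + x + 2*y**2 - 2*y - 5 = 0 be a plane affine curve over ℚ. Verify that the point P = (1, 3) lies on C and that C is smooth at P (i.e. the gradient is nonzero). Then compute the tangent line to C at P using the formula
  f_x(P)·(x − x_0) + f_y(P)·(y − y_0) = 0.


Tangent line at P: -9*x + 8*y - 15 = 0.

Step 1: f(1, 3) = 0, so P lies on C.
Step 2: partial derivatives
  f_x(x, y) = -4*x - 2*y + 1, f_y(x, y) = -2*x + 4*y - 2.
  f_x(P) = -9, f_y(P) = 8 (gradient nonzero, so P is smooth).
Step 3: tangent line at P: -9·(x − 1) + 8·(y − 3) = 0.
Expanding: -9*x + 8*y - 15 = 0.


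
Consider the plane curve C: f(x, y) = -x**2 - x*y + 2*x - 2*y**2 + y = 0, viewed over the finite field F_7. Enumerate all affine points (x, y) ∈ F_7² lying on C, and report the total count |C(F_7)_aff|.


Affine F_7-points: {(0, 0), (0, 4), (1, 2), (1, 5), (2, 0), (2, 3), (3, 1), (3, 5), (4, 3), (4, 6), (5, 1), (5, 4), (6, 2), (6, 6)}; count = 14.

For each of the 49 pairs (x, y) ∈ F_7², evaluate f(x, y) mod 7. Record the zeros.
  x = 0: [0↦0, 1↦6, 2↦1, 3↦6, 4↦0, 5↦4, 6↦4]  zeros at y ∈ {0, 4}
  x = 1: [0↦1, 1↦6, 2↦0, 3↦4, 4↦4, 5↦0, 6↦6]  zeros at y ∈ {2, 5}
  x = 2: [0↦0, 1↦4, 2↦4, 3↦0, 4↦6, 5↦1, 6↦6]  zeros at y ∈ {0, 3}
  x = 3: [0↦4, 1↦0, 2↦6, 3↦1, 4↦6, 5↦0, 6↦4]  zeros at y ∈ {1, 5}
  x = 4: [0↦6, 1↦1, 2↦6, 3↦0, 4↦4, 5↦4, 6↦0]  zeros at y ∈ {3, 6}
  x = 5: [0↦6, 1↦0, 2↦4, 3↦4, 4↦0, 5↦6, 6↦1]  zeros at y ∈ {1, 4}
  x = 6: [0↦4, 1↦4, 2↦0, 3↦6, 4↦1, 5↦6, 6↦0]  zeros at y ∈ {2, 6}
Collecting zeros: affine points = {(0, 0), (0, 4), (1, 2), (1, 5), (2, 0), (2, 3), (3, 1), (3, 5), (4, 3), (4, 6), (5, 1), (5, 4), (6, 2), (6, 6)}.
Total count |C(F_7)_aff| = 14.


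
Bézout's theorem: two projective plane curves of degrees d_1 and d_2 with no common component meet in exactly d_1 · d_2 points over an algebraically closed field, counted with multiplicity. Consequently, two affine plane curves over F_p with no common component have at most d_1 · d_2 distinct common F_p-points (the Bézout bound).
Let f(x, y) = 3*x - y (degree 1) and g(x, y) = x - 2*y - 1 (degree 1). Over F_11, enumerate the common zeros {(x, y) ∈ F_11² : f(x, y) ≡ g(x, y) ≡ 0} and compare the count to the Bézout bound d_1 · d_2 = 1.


Common zeros: {(2, 6)}; count = 1; Bézout bound = 1.

deg(f) = 1, deg(g) = 1, so Bézout bound = 1.
Scan x ∈ F_11. For each x, list the y ∈ F_11 with f(x, y) ≡ 0 and those with g(x, y) ≡ 0 (mod 11); the common zeros in that column are the intersection.
  x = 0: f ≡ 0 at y ∈ {0}; g ≡ 0 at y ∈ {5}; common: ∅.
  x = 1: f ≡ 0 at y ∈ {3}; g ≡ 0 at y ∈ {0}; common: ∅.
  x = 2: f ≡ 0 at y ∈ {6}; g ≡ 0 at y ∈ {6}; common: {6}.
  x = 3: f ≡ 0 at y ∈ {9}; g ≡ 0 at y ∈ {1}; common: ∅.
  x = 4: f ≡ 0 at y ∈ {1}; g ≡ 0 at y ∈ {7}; common: ∅.
  x = 5: f ≡ 0 at y ∈ {4}; g ≡ 0 at y ∈ {2}; common: ∅.
  x = 6: f ≡ 0 at y ∈ {7}; g ≡ 0 at y ∈ {8}; common: ∅.
  x = 7: f ≡ 0 at y ∈ {10}; g ≡ 0 at y ∈ {3}; common: ∅.
  x = 8: f ≡ 0 at y ∈ {2}; g ≡ 0 at y ∈ {9}; common: ∅.
  x = 9: f ≡ 0 at y ∈ {5}; g ≡ 0 at y ∈ {4}; common: ∅.
  x = 10: f ≡ 0 at y ∈ {8}; g ≡ 0 at y ∈ {10}; common: ∅.
Collecting: common zeros = {(2, 6)}, so the count is 1.
Comparison with the Bézout bound: 1 ≤ 1 = deg(f)·deg(g), as expected for curves with no common component (the bound is attained).


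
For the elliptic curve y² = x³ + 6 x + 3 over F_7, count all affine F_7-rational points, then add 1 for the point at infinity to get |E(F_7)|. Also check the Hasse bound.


Affine points = {(2, 3), (2, 4), (4, 0), (5, 2), (5, 5)}; affine count = 5; |E(F_7)| = 6.

Discriminant check: Δ ∝ 4a³ + 27b² = 4·6³ + 27·3² = 4·216 + 27·9 ≡ 1 (mod 7). Nonzero ⇒ E is nonsingular.
For each x ∈ F_7, compute rhs = x³ + 6·x + 3 mod 7, then count y ∈ F_7 with y² ≡ rhs.
  x = 0: rhs = 3, matching y values: none (0 points).
  x = 1: rhs = 3, matching y values: none (0 points).
  x = 2: rhs = 2, matching y values: 3, 4 (2 points).
  x = 3: rhs = 6, matching y values: none (0 points).
  x = 4: rhs = 0, matching y values: 0 (1 points).
  x = 5: rhs = 4, matching y values: 2, 5 (2 points).
  x = 6: rhs = 3, matching y values: none (0 points).
Total affine count: 5.
Full point count |E(F_7)| = 5 + 1 = 6.
Hasse bound: |6 − (7+1)| = |-2| = 2 ≤ 2√7 ≈ 5.2915 ✓.


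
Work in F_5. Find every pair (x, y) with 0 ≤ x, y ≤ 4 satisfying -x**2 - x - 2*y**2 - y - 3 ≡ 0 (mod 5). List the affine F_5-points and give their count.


Affine F_5-points: {(1, 0), (1, 2), (2, 3), (2, 4), (3, 0), (3, 2)}; count = 6.

For each of the 25 pairs (x, y) ∈ F_5², evaluate f(x, y) mod 5. Record the zeros.
  x = 0: [0↦2, 1↦4, 2↦2, 3↦1, 4↦1]  zeros at y ∈ ∅
  x = 1: [0↦0, 1↦2, 2↦0, 3↦4, 4↦4]  zeros at y ∈ {0, 2}
  x = 2: [0↦1, 1↦3, 2↦1, 3↦0, 4↦0]  zeros at y ∈ {3, 4}
  x = 3: [0↦0, 1↦2, 2↦0, 3↦4, 4↦4]  zeros at y ∈ {0, 2}
  x = 4: [0↦2, 1↦4, 2↦2, 3↦1, 4↦1]  zeros at y ∈ ∅
Collecting zeros: affine points = {(1, 0), (1, 2), (2, 3), (2, 4), (3, 0), (3, 2)}.
Total count |C(F_5)_aff| = 6.


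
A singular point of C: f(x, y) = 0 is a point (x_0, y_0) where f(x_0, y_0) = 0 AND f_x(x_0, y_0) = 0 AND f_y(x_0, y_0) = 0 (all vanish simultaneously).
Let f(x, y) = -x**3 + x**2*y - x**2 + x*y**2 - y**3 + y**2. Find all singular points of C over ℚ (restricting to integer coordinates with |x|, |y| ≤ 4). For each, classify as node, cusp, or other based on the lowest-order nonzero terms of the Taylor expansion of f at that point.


Singular points: {(0, 0)}; classification: node.

Compute partial derivatives:
  f_x = -3*x**2 + 2*x*y - 2*x + y**2.
  f_y = x**2 + 2*x*y - 3*y**2 + 2*y.
Scan x_0 ∈ {−4, ..., 4}. For each x_0, f_y(x_0, y) is a polynomial in y; find its integer roots y ∈ {−4, ..., 4}, then test f_x and f at those candidates.
  x = -4: f_y(-4, y) = -3*y**2 - 6*y + 16; no integer root y with |y| ≤ 4.
  x = -3: f_y(-3, y) = -3*y**2 - 4*y + 9; no integer root y with |y| ≤ 4.
  x = -2: f_y(-2, y) = -3*y**2 - 2*y + 4; no integer root y with |y| ≤ 4.
  x = -1: f_y(-1, y) = 1 - 3*y**2; no integer root y with |y| ≤ 4.
  x = 0: f_y(0, y) = -3*y**2 + 2*y; vanishes at y ∈ {0}. (0, 0): f_x = 0, f = 0 — SINGULAR.
  x = 1: f_y(1, y) = -3*y**2 + 4*y + 1; no integer root y with |y| ≤ 4.
  x = 2: f_y(2, y) = -3*y**2 + 6*y + 4; no integer root y with |y| ≤ 4.
  x = 3: f_y(3, y) = -3*y**2 + 8*y + 9; no integer root y with |y| ≤ 4.
  x = 4: f_y(4, y) = -3*y**2 + 10*y + 16; no integer root y with |y| ≤ 4.
Only singular point on the grid: (0, 0).
Classify: substitute x = 0 + u, y = 0 + v and expand: f = -u**3 + u**2*v - u**2 + u*v**2 - v**3 + v**2.
No constant or linear terms (consistent with a singular point). Quadratic part: -u**2 + v**2. Cubic part: -u**3 + u**2*v + u*v**2 - v**3.
The quadratic part v**2 - u**2 = (v − u)(v + u) splits into two distinct linear factors, so there are two distinct tangent lines y − 0 = ±(x − 0) — this is a node (ordinary double point).
Classification: node.


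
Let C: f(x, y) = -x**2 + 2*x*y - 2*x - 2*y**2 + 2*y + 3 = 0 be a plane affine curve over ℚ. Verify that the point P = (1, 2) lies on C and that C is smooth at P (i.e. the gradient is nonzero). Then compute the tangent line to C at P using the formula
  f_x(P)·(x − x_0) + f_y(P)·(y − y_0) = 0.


Tangent line at P: 8 - 4*y = 0.

Step 1: f(1, 2) = 0, so P lies on C.
Step 2: partial derivatives
  f_x(x, y) = -2*x + 2*y - 2, f_y(x, y) = 2*x - 4*y + 2.
  f_x(P) = 0, f_y(P) = -4 (gradient nonzero, so P is smooth).
Step 3: tangent line at P: 0·(x − 1) + -4·(y − 2) = 0.
Expanding: 8 - 4*y = 0.


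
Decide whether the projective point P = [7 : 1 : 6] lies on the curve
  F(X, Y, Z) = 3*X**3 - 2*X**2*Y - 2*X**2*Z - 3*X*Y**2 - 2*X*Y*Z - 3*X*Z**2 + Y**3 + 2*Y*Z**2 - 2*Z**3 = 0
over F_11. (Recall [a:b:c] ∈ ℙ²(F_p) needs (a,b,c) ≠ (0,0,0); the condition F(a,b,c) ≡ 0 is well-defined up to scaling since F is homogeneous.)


F(7,1,6) ≡ 3 (mod 11); P is NOT on the curve.

Evaluate F(7, 1, 6) term-by-term (mod 11).
  3*X**3 ↦ 3·343·1·1 = 1029
  -2*X**2*Y ↦ -2·49·1·1 = -98
  -2*X**2*Z ↦ -2·49·1·6 = -588
  -3*X*Y**2 ↦ -3·7·1·1 = -21
  -2*X*Y*Z ↦ -2·7·1·6 = -84
  -3*X*Z**2 ↦ -3·7·1·36 = -756
  Y**3 ↦ 1·1·1·1 = 1
  2*Y*Z**2 ↦ 2·1·1·36 = 72
  -2*Z**3 ↦ -2·1·1·216 = -432
Sum: F(7, 1, 6) = (1029) + (-98) + (-588) + (-21) + (-84) + (-756) + (1) + (72) + (-432) = -877.
Reducing mod 11: -877 ≡ 3 (mod 11).
Since F(a, b, c) ≡ 3 ≠ 0 (mod 11), P does NOT lie on the curve.


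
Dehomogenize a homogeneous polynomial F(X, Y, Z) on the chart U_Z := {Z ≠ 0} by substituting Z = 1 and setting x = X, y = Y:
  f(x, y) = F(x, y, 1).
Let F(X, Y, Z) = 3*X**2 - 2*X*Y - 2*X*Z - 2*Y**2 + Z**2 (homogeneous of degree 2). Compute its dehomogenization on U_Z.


f(x, y) = 3*x**2 - 2*x*y - 2*x - 2*y**2 + 1

On U_Z we set Z = 1. Each monomial c·X^i·Y^j·Z^k in F becomes c·x^i·y^j·1^k = c·x^i·y^j.
Substituting Z = 1: F(X, Y, 1) = 3*x**2 - 2*x*y - 2*x - 2*y**2 + 1.
Note: deg(f) ≤ deg(F) = 2; strict inequality happens when F is divisible by Z (lost terms).


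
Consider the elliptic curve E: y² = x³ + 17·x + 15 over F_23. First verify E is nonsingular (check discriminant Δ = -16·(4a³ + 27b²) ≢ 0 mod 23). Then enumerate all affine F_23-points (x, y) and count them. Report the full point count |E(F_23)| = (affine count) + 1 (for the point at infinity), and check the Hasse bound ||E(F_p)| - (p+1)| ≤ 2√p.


Affine points = {(3, 1), (3, 22), (4, 3), (4, 20), (5, 8), (5, 15), (9, 0), (10, 9), (10, 14), (13, 8), (13, 15), (16, 6), (16, 17), (18, 9), (18, 14), (20, 11), (20, 12)}; affine count = 17; |E(F_23)| = 18.

Discriminant check: Δ ∝ 4a³ + 27b² = 4·17³ + 27·15² = 4·4913 + 27·225 ≡ 13 (mod 23). Nonzero ⇒ E is nonsingular.
For each x ∈ F_23, compute rhs = x³ + 17·x + 15 mod 23, then count y ∈ F_23 with y² ≡ rhs.
  x = 0: rhs = 15, matching y values: none (0 points).
  x = 1: rhs = 10, matching y values: none (0 points).
  x = 2: rhs = 11, matching y values: none (0 points).
  x = 3: rhs = 1, matching y values: 1, 22 (2 points).
  x = 4: rhs = 9, matching y values: 3, 20 (2 points).
  x = 5: rhs = 18, matching y values: 8, 15 (2 points).
  x = 6: rhs = 11, matching y values: none (0 points).
  x = 7: rhs = 17, matching y values: none (0 points).
  x = 8: rhs = 19, matching y values: none (0 points).
  x = 9: rhs = 0, matching y values: 0 (1 points).
  x = 10: rhs = 12, matching y values: 9, 14 (2 points).
  x = 11: rhs = 15, matching y values: none (0 points).
  x = 12: rhs = 15, matching y values: none (0 points).
  x = 13: rhs = 18, matching y values: 8, 15 (2 points).
  x = 14: rhs = 7, matching y values: none (0 points).
  x = 15: rhs = 11, matching y values: none (0 points).
  x = 16: rhs = 13, matching y values: 6, 17 (2 points).
  x = 17: rhs = 19, matching y values: none (0 points).
  x = 18: rhs = 12, matching y values: 9, 14 (2 points).
  x = 19: rhs = 21, matching y values: none (0 points).
  x = 20: rhs = 6, matching y values: 11, 12 (2 points).
  x = 21: rhs = 19, matching y values: none (0 points).
  x = 22: rhs = 20, matching y values: none (0 points).
Total affine count: 17.
Full point count |E(F_23)| = 17 + 1 = 18.
Hasse bound: |18 − (23+1)| = |-6| = 6 ≤ 2√23 ≈ 9.5917 ✓.


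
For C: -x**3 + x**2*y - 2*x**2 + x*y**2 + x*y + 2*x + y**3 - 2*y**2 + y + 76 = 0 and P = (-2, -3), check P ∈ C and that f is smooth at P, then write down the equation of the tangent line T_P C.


Tangent line at P: 16*x + 54*y + 194 = 0.

Step 1: f(-2, -3) = 0, so P lies on C.
Step 2: partial derivatives
  f_x(x, y) = -3*x**2 + 2*x*y - 4*x + y**2 + y + 2, f_y(x, y) = x**2 + 2*x*y + x + 3*y**2 - 4*y + 1.
  f_x(P) = 16, f_y(P) = 54 (gradient nonzero, so P is smooth).
Step 3: tangent line at P: 16·(x − -2) + 54·(y − -3) = 0.
Expanding: 16*x + 54*y + 194 = 0.


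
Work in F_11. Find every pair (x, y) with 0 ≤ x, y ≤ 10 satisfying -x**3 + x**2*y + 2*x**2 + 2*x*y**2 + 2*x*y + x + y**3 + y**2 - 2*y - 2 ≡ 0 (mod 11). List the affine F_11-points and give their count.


Affine F_11-points: {(0, 10), (1, 0), (1, 2), (1, 6), (2, 0), (2, 8), (2, 9), (3, 3), (3, 4), (3, 8), (4, 10), (5, 8), (7, 4), (7, 7), (8, 10), (10, 0)}; count = 16.

For each of the 121 pairs (x, y) ∈ F_11², evaluate f(x, y) mod 11. Record the zeros.
  x = 0: [0↦9, 1↦9, 2↦6, 3↦6, 4↦4, 5↦6, 6↦7, 7↦2, 8↦8, 9↦9, 10↦0]  zeros at y ∈ {10}
  x = 1: [0↦0, 1↦5, 2↦0, 3↦2, 4↦6, 5↦7, 6↦0, 7↦2, 8↦8, 9↦2, 10↦1]  zeros at y ∈ {0, 2, 6}
  x = 2: [0↦0, 1↦1, 2↦7, 3↦2, 4↦3, 5↦5, 6↦3, 7↦3, 8↦0, 9↦0, 10↦9]  zeros at y ∈ {0, 8, 9}
  x = 3: [0↦3, 1↦2, 2↦10, 3↦0, 4↦0, 5↦5, 6↦10, 7↦10, 8↦0, 9↦8, 10↦7]  zeros at y ∈ {3, 4, 8}
  x = 4: [0↦3, 1↦2, 2↦3, 3↦1, 4↦2, 5↦1, 6↦4, 7↦6, 8↦2, 9↦9, 10↦0]  zeros at y ∈ {10}
  x = 5: [0↦5, 1↦6, 2↦2, 3↦10, 4↦3, 5↦9, 6↦1, 7↦7, 8↦0, 9↦8, 10↦4]  zeros at y ∈ {8}
  x = 6: [0↦3, 1↦8, 2↦1, 3↦10, 4↦8, 5↦1, 6↦6, 7↦7, 8↦10, 9↦10, 10↦2]  zeros at y ∈ ∅
  x = 7: [0↦2, 1↦2, 2↦5, 3↦6, 4↦0, 5↦4, 6↦2, 7↦0, 8↦4, 9↦9, 10↦10]  zeros at y ∈ {4, 7}
  x = 8: [0↦7, 1↦4, 2↦8, 3↦3, 4↦6, 5↦1, 6↦5, 7↦2, 8↦9, 9↦10, 10↦0]  zeros at y ∈ {10}
  x = 9: [0↦1, 1↦8, 2↦4, 3↦6, 4↦9, 5↦8, 6↦9, 7↦7, 8↦8, 9↦7, 10↦10]  zeros at y ∈ ∅
  x = 10: [0↦0, 1↦8, 2↦9, 3↦9, 4↦3, 5↦8, 6↦8, 7↦9, 8↦6, 9↦5, 10↦1]  zeros at y ∈ {0}
Collecting zeros: affine points = {(0, 10), (1, 0), (1, 2), (1, 6), (2, 0), (2, 8), (2, 9), (3, 3), (3, 4), (3, 8), (4, 10), (5, 8), (7, 4), (7, 7), (8, 10), (10, 0)}.
Total count |C(F_11)_aff| = 16.


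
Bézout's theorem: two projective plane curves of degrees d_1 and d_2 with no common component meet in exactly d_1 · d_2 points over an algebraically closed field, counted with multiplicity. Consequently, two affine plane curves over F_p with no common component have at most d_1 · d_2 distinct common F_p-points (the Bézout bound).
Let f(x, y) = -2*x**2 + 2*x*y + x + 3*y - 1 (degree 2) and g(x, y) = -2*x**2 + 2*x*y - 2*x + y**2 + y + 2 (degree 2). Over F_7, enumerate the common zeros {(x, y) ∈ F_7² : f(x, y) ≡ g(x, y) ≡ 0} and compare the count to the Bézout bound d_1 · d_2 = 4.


Common zeros: {(2, 3), (2, 6), (3, 1), (6, 4)}; count = 4; Bézout bound = 4.

deg(f) = 2, deg(g) = 2, so Bézout bound = 4.
Scan x ∈ F_7. For each x, list the y ∈ F_7 with f(x, y) ≡ 0 and those with g(x, y) ≡ 0 (mod 7); the common zeros in that column are the intersection.
  x = 0: f ≡ 0 at y ∈ {5}; g ≡ 0 at y ∈ {3}; common: ∅.
  x = 1: f ≡ 0 at y ∈ {6}; g ≡ 0 at y ∈ ∅; common: ∅.
  x = 2: f ≡ 0 at y ∈ {0, 1, 2, 3, 4, 5, 6}; g ≡ 0 at y ∈ {3, 6}; common: {3, 6}.
  x = 3: f ≡ 0 at y ∈ {1}; g ≡ 0 at y ∈ {1, 6}; common: {1}.
  x = 4: f ≡ 0 at y ∈ {2}; g ≡ 0 at y ∈ {1, 4}; common: ∅.
  x = 5: f ≡ 0 at y ∈ {3}; g ≡ 0 at y ∈ ∅; common: ∅.
  x = 6: f ≡ 0 at y ∈ {4}; g ≡ 0 at y ∈ {4}; common: {4}.
Collecting: common zeros = {(2, 3), (2, 6), (3, 1), (6, 4)}, so the count is 4.
Comparison with the Bézout bound: 4 ≤ 4 = deg(f)·deg(g), as expected for curves with no common component (the bound is attained).


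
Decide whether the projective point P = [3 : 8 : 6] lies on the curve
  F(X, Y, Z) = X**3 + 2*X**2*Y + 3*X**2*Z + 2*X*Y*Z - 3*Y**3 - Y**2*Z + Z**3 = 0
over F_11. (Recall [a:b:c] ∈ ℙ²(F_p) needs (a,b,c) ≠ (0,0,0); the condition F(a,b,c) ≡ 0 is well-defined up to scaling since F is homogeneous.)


F(3,8,6) ≡ 6 (mod 11); P is NOT on the curve.

Evaluate F(3, 8, 6) term-by-term (mod 11).
  X**3 ↦ 1·27·1·1 = 27
  2*X**2*Y ↦ 2·9·8·1 = 144
  3*X**2*Z ↦ 3·9·1·6 = 162
  2*X*Y*Z ↦ 2·3·8·6 = 288
  -3*Y**3 ↦ -3·1·512·1 = -1536
  -Y**2*Z ↦ -1·1·64·6 = -384
  Z**3 ↦ 1·1·1·216 = 216
Sum: F(3, 8, 6) = (27) + (144) + (162) + (288) + (-1536) + (-384) + (216) = -1083.
Reducing mod 11: -1083 ≡ 6 (mod 11).
Since F(a, b, c) ≡ 6 ≠ 0 (mod 11), P does NOT lie on the curve.


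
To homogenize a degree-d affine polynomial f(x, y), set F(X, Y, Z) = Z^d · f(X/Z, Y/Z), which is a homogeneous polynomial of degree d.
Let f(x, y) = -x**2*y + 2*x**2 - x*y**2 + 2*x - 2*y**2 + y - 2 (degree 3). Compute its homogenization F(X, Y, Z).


F(X, Y, Z) = -X**2*Y + 2*X**2*Z - X*Y**2 + 2*X*Z**2 - 2*Y**2*Z + Y*Z**2 - 2*Z**3

deg(f) = 3.
Substitute x = X/Z, y = Y/Z into f, then multiply by Z^3.
  monomial -1·x^2·y^1 ↦ -1·X^2·Y^1·Z^0.
  monomial 2·x^2·y^0 ↦ 2·X^2·Y^0·Z^1.
  monomial -1·x^1·y^2 ↦ -1·X^1·Y^2·Z^0.
  monomial 2·x^1·y^0 ↦ 2·X^1·Y^0·Z^2.
  monomial -2·x^0·y^2 ↦ -2·X^0·Y^2·Z^1.
  monomial 1·x^0·y^1 ↦ 1·X^0·Y^1·Z^2.
  monomial -2·x^0·y^0 ↦ -2·X^0·Y^0·Z^3.
Collecting: F(X, Y, Z) = -X**2*Y + 2*X**2*Z - X*Y**2 + 2*X*Z**2 - 2*Y**2*Z + Y*Z**2 - 2*Z**3.


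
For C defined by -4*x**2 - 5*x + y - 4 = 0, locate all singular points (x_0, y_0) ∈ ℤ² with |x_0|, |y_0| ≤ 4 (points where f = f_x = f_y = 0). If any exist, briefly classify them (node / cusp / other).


No singular points in the scanned grid; C is smooth there.

Compute partial derivatives:
  f_x = -8*x - 5.
  f_y = 1.
f_y = 1 is a nonzero constant, so f_y never vanishes: no point (x, y) can satisfy f = f_x = f_y = 0. In particular no (x, y) ∈ {−4, ..., 4}² is singular; the curve is smooth.


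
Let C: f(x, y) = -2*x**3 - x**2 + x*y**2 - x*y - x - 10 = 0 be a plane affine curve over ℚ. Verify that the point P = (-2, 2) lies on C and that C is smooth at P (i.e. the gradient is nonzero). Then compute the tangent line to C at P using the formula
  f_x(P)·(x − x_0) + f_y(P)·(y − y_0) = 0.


Tangent line at P: -19*x - 6*y - 26 = 0.

Step 1: f(-2, 2) = 0, so P lies on C.
Step 2: partial derivatives
  f_x(x, y) = -6*x**2 - 2*x + y**2 - y - 1, f_y(x, y) = 2*x*y - x.
  f_x(P) = -19, f_y(P) = -6 (gradient nonzero, so P is smooth).
Step 3: tangent line at P: -19·(x − -2) + -6·(y − 2) = 0.
Expanding: -19*x - 6*y - 26 = 0.


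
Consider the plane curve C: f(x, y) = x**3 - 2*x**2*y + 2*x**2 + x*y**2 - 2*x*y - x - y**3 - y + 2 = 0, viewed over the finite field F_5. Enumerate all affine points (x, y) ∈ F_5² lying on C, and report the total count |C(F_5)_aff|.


Affine F_5-points: {(0, 1), (1, 2), (2, 2), (4, 2), (4, 3), (4, 4)}; count = 6.

For each of the 25 pairs (x, y) ∈ F_5², evaluate f(x, y) mod 5. Record the zeros.
  x = 0: [0↦2, 1↦0, 2↦2, 3↦2, 4↦4]  zeros at y ∈ {1}
  x = 1: [0↦4, 1↦4, 2↦0, 3↦1, 4↦1]  zeros at y ∈ {2}
  x = 2: [0↦1, 1↦4, 2↦0, 3↦3, 4↦2]  zeros at y ∈ {2}
  x = 3: [0↦4, 1↦1, 2↦3, 3↦4, 4↦3]  zeros at y ∈ ∅
  x = 4: [0↦4, 1↦1, 2↦0, 3↦0, 4↦0]  zeros at y ∈ {2, 3, 4}
Collecting zeros: affine points = {(0, 1), (1, 2), (2, 2), (4, 2), (4, 3), (4, 4)}.
Total count |C(F_5)_aff| = 6.


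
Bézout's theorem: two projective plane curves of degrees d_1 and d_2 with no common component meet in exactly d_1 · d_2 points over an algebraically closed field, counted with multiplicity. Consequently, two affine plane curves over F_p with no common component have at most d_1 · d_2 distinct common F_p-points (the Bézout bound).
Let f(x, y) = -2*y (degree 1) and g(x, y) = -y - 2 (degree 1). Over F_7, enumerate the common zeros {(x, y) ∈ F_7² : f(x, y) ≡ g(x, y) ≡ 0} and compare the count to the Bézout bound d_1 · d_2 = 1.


Common zeros: ∅; count = 0; Bézout bound = 1.

deg(f) = 1, deg(g) = 1, so Bézout bound = 1.
Scan x ∈ F_7. For each x, list the y ∈ F_7 with f(x, y) ≡ 0 and those with g(x, y) ≡ 0 (mod 7); the common zeros in that column are the intersection.
  x = 0: f ≡ 0 at y ∈ {0}; g ≡ 0 at y ∈ {5}; common: ∅.
  x = 1: f ≡ 0 at y ∈ {0}; g ≡ 0 at y ∈ {5}; common: ∅.
  x = 2: f ≡ 0 at y ∈ {0}; g ≡ 0 at y ∈ {5}; common: ∅.
  x = 3: f ≡ 0 at y ∈ {0}; g ≡ 0 at y ∈ {5}; common: ∅.
  x = 4: f ≡ 0 at y ∈ {0}; g ≡ 0 at y ∈ {5}; common: ∅.
  x = 5: f ≡ 0 at y ∈ {0}; g ≡ 0 at y ∈ {5}; common: ∅.
  x = 6: f ≡ 0 at y ∈ {0}; g ≡ 0 at y ∈ {5}; common: ∅.
Collecting: common zeros = ∅, so the count is 0.
Comparison with the Bézout bound: 0 ≤ 1 = deg(f)·deg(g), as expected for curves with no common component (the affine F_7-count falls short of the bound because intersections may lie at infinity, over extension fields, or carry multiplicity).


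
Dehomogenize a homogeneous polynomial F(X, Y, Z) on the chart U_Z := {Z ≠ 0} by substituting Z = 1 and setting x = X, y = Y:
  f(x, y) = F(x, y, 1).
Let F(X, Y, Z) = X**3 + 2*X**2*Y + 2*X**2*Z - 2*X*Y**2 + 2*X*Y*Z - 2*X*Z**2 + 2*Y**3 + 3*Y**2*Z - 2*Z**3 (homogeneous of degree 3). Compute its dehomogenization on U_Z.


f(x, y) = x**3 + 2*x**2*y + 2*x**2 - 2*x*y**2 + 2*x*y - 2*x + 2*y**3 + 3*y**2 - 2

On U_Z we set Z = 1. Each monomial c·X^i·Y^j·Z^k in F becomes c·x^i·y^j·1^k = c·x^i·y^j.
Substituting Z = 1: F(X, Y, 1) = x**3 + 2*x**2*y + 2*x**2 - 2*x*y**2 + 2*x*y - 2*x + 2*y**3 + 3*y**2 - 2.
Note: deg(f) ≤ deg(F) = 3; strict inequality happens when F is divisible by Z (lost terms).


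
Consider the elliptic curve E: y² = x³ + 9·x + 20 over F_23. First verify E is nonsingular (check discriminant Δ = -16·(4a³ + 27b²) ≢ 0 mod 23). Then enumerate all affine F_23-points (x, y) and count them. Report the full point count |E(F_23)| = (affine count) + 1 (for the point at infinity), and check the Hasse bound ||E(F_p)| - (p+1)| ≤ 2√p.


Affine points = {(2, 0), (5, 11), (5, 12), (7, 9), (7, 14), (8, 11), (8, 12), (9, 5), (9, 18), (10, 11), (10, 12), (11, 1), (11, 22), (12, 4), (12, 19), (17, 7), (17, 16), (19, 9), (19, 14), (20, 9), (20, 14)}; affine count = 21; |E(F_23)| = 22.

Discriminant check: Δ ∝ 4a³ + 27b² = 4·9³ + 27·20² = 4·729 + 27·400 ≡ 8 (mod 23). Nonzero ⇒ E is nonsingular.
For each x ∈ F_23, compute rhs = x³ + 9·x + 20 mod 23, then count y ∈ F_23 with y² ≡ rhs.
  x = 0: rhs = 20, matching y values: none (0 points).
  x = 1: rhs = 7, matching y values: none (0 points).
  x = 2: rhs = 0, matching y values: 0 (1 points).
  x = 3: rhs = 5, matching y values: none (0 points).
  x = 4: rhs = 5, matching y values: none (0 points).
  x = 5: rhs = 6, matching y values: 11, 12 (2 points).
  x = 6: rhs = 14, matching y values: none (0 points).
  x = 7: rhs = 12, matching y values: 9, 14 (2 points).
  x = 8: rhs = 6, matching y values: 11, 12 (2 points).
  x = 9: rhs = 2, matching y values: 5, 18 (2 points).
  x = 10: rhs = 6, matching y values: 11, 12 (2 points).
  x = 11: rhs = 1, matching y values: 1, 22 (2 points).
  x = 12: rhs = 16, matching y values: 4, 19 (2 points).
  x = 13: rhs = 11, matching y values: none (0 points).
  x = 14: rhs = 15, matching y values: none (0 points).
  x = 15: rhs = 11, matching y values: none (0 points).
  x = 16: rhs = 5, matching y values: none (0 points).
  x = 17: rhs = 3, matching y values: 7, 16 (2 points).
  x = 18: rhs = 11, matching y values: none (0 points).
  x = 19: rhs = 12, matching y values: 9, 14 (2 points).
  x = 20: rhs = 12, matching y values: 9, 14 (2 points).
  x = 21: rhs = 17, matching y values: none (0 points).
  x = 22: rhs = 10, matching y values: none (0 points).
Total affine count: 21.
Full point count |E(F_23)| = 21 + 1 = 22.
Hasse bound: |22 − (23+1)| = |-2| = 2 ≤ 2√23 ≈ 9.5917 ✓.


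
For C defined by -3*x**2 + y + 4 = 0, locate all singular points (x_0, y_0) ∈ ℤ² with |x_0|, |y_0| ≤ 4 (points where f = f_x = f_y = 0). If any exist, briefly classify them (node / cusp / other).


No singular points in the scanned grid; C is smooth there.

Compute partial derivatives:
  f_x = -6*x.
  f_y = 1.
f_y = 1 is a nonzero constant, so f_y never vanishes: no point (x, y) can satisfy f = f_x = f_y = 0. In particular no (x, y) ∈ {−4, ..., 4}² is singular; the curve is smooth.


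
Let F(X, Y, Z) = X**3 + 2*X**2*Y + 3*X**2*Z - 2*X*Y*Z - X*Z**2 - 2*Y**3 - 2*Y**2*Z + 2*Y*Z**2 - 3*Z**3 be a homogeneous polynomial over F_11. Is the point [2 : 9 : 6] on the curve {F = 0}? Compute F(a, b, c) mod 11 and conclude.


F(2,9,6) ≡ 8 (mod 11); P is NOT on the curve.

Evaluate F(2, 9, 6) term-by-term (mod 11).
  X**3 ↦ 1·8·1·1 = 8
  2*X**2*Y ↦ 2·4·9·1 = 72
  3*X**2*Z ↦ 3·4·1·6 = 72
  -2*X*Y*Z ↦ -2·2·9·6 = -216
  -X*Z**2 ↦ -1·2·1·36 = -72
  -2*Y**3 ↦ -2·1·729·1 = -1458
  -2*Y**2*Z ↦ -2·1·81·6 = -972
  2*Y*Z**2 ↦ 2·1·9·36 = 648
  -3*Z**3 ↦ -3·1·1·216 = -648
Sum: F(2, 9, 6) = (8) + (72) + (72) + (-216) + (-72) + (-1458) + (-972) + (648) + (-648) = -2566.
Reducing mod 11: -2566 ≡ 8 (mod 11).
Since F(a, b, c) ≡ 8 ≠ 0 (mod 11), P does NOT lie on the curve.


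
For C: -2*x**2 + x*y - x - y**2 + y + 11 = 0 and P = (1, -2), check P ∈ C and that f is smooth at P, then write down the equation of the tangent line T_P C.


Tangent line at P: -7*x + 6*y + 19 = 0.

Step 1: f(1, -2) = 0, so P lies on C.
Step 2: partial derivatives
  f_x(x, y) = -4*x + y - 1, f_y(x, y) = x - 2*y + 1.
  f_x(P) = -7, f_y(P) = 6 (gradient nonzero, so P is smooth).
Step 3: tangent line at P: -7·(x − 1) + 6·(y − -2) = 0.
Expanding: -7*x + 6*y + 19 = 0.


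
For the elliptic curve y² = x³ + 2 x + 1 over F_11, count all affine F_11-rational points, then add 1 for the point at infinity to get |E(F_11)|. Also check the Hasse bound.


Affine points = {(0, 1), (0, 10), (1, 2), (1, 9), (3, 1), (3, 10), (5, 2), (5, 9), (6, 3), (6, 8), (8, 1), (8, 10), (9, 0), (10, 3), (10, 8)}; affine count = 15; |E(F_11)| = 16.

Discriminant check: Δ ∝ 4a³ + 27b² = 4·2³ + 27·1² = 4·8 + 27·1 ≡ 4 (mod 11). Nonzero ⇒ E is nonsingular.
For each x ∈ F_11, compute rhs = x³ + 2·x + 1 mod 11, then count y ∈ F_11 with y² ≡ rhs.
  x = 0: rhs = 1, matching y values: 1, 10 (2 points).
  x = 1: rhs = 4, matching y values: 2, 9 (2 points).
  x = 2: rhs = 2, matching y values: none (0 points).
  x = 3: rhs = 1, matching y values: 1, 10 (2 points).
  x = 4: rhs = 7, matching y values: none (0 points).
  x = 5: rhs = 4, matching y values: 2, 9 (2 points).
  x = 6: rhs = 9, matching y values: 3, 8 (2 points).
  x = 7: rhs = 6, matching y values: none (0 points).
  x = 8: rhs = 1, matching y values: 1, 10 (2 points).
  x = 9: rhs = 0, matching y values: 0 (1 points).
  x = 10: rhs = 9, matching y values: 3, 8 (2 points).
Total affine count: 15.
Full point count |E(F_11)| = 15 + 1 = 16.
Hasse bound: |16 − (11+1)| = |4| = 4 ≤ 2√11 ≈ 6.6332 ✓.


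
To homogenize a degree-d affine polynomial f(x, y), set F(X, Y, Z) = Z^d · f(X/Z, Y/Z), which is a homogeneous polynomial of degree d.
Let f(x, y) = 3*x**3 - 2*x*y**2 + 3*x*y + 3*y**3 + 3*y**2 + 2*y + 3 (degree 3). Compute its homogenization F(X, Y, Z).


F(X, Y, Z) = 3*X**3 - 2*X*Y**2 + 3*X*Y*Z + 3*Y**3 + 3*Y**2*Z + 2*Y*Z**2 + 3*Z**3

deg(f) = 3.
Substitute x = X/Z, y = Y/Z into f, then multiply by Z^3.
  monomial 3·x^3·y^0 ↦ 3·X^3·Y^0·Z^0.
  monomial -2·x^1·y^2 ↦ -2·X^1·Y^2·Z^0.
  monomial 3·x^1·y^1 ↦ 3·X^1·Y^1·Z^1.
  monomial 3·x^0·y^3 ↦ 3·X^0·Y^3·Z^0.
  monomial 3·x^0·y^2 ↦ 3·X^0·Y^2·Z^1.
  monomial 2·x^0·y^1 ↦ 2·X^0·Y^1·Z^2.
  monomial 3·x^0·y^0 ↦ 3·X^0·Y^0·Z^3.
Collecting: F(X, Y, Z) = 3*X**3 - 2*X*Y**2 + 3*X*Y*Z + 3*Y**3 + 3*Y**2*Z + 2*Y*Z**2 + 3*Z**3.


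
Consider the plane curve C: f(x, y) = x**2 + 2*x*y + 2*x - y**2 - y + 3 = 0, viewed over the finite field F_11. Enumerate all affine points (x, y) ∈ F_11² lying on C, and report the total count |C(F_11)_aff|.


Affine F_11-points: {(1, 3), (1, 9), (2, 0), (2, 3), (3, 1), (3, 4), (4, 1), (4, 6), (7, 0), (7, 2), (9, 2), (9, 4)}; count = 12.

For each of the 121 pairs (x, y) ∈ F_11², evaluate f(x, y) mod 11. Record the zeros.
  x = 0: [0↦3, 1↦1, 2↦8, 3↦2, 4↦5, 5↦6, 6↦5, 7↦2, 8↦8, 9↦1, 10↦3]  zeros at y ∈ ∅
  x = 1: [0↦6, 1↦6, 2↦4, 3↦0, 4↦5, 5↦8, 6↦9, 7↦8, 8↦5, 9↦0, 10↦4]  zeros at y ∈ {3, 9}
  x = 2: [0↦0, 1↦2, 2↦2, 3↦0, 4↦7, 5↦1, 6↦4, 7↦5, 8↦4, 9↦1, 10↦7]  zeros at y ∈ {0, 3}
  x = 3: [0↦7, 1↦0, 2↦2, 3↦2, 4↦0, 5↦7, 6↦1, 7↦4, 8↦5, 9↦4, 10↦1]  zeros at y ∈ {1, 4}
  x = 4: [0↦5, 1↦0, 2↦4, 3↦6, 4↦6, 5↦4, 6↦0, 7↦5, 8↦8, 9↦9, 10↦8]  zeros at y ∈ {1, 6}
  x = 5: [0↦5, 1↦2, 2↦8, 3↦1, 4↦3, 5↦3, 6↦1, 7↦8, 8↦2, 9↦5, 10↦6]  zeros at y ∈ ∅
  x = 6: [0↦7, 1↦6, 2↦3, 3↦9, 4↦2, 5↦4, 6↦4, 7↦2, 8↦9, 9↦3, 10↦6]  zeros at y ∈ ∅
  x = 7: [0↦0, 1↦1, 2↦0, 3↦8, 4↦3, 5↦7, 6↦9, 7↦9, 8↦7, 9↦3, 10↦8]  zeros at y ∈ {0, 2}
  x = 8: [0↦6, 1↦9, 2↦10, 3↦9, 4↦6, 5↦1, 6↦5, 7↦7, 8↦7, 9↦5, 10↦1]  zeros at y ∈ ∅
  x = 9: [0↦3, 1↦8, 2↦0, 3↦1, 4↦0, 5↦8, 6↦3, 7↦7, 8↦9, 9↦9, 10↦7]  zeros at y ∈ {2, 4}
  x = 10: [0↦2, 1↦9, 2↦3, 3↦6, 4↦7, 5↦6, 6↦3, 7↦9, 8↦2, 9↦4, 10↦4]  zeros at y ∈ ∅
Collecting zeros: affine points = {(1, 3), (1, 9), (2, 0), (2, 3), (3, 1), (3, 4), (4, 1), (4, 6), (7, 0), (7, 2), (9, 2), (9, 4)}.
Total count |C(F_11)_aff| = 12.


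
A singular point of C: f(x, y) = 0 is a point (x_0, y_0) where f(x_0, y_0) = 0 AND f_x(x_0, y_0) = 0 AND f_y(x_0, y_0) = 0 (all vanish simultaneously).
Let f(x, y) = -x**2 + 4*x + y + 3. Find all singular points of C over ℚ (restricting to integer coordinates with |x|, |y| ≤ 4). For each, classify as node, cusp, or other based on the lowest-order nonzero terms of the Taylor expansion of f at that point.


No singular points in the scanned grid; C is smooth there.

Compute partial derivatives:
  f_x = 4 - 2*x.
  f_y = 1.
f_y = 1 is a nonzero constant, so f_y never vanishes: no point (x, y) can satisfy f = f_x = f_y = 0. In particular no (x, y) ∈ {−4, ..., 4}² is singular; the curve is smooth.


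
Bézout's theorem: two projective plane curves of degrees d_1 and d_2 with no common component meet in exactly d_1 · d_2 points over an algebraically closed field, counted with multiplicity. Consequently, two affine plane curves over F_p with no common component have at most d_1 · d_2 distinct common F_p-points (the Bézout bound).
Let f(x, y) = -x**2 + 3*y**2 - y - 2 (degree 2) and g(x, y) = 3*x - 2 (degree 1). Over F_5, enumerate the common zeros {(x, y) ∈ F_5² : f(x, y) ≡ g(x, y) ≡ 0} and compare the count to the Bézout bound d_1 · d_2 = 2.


Common zeros: ∅; count = 0; Bézout bound = 2.

deg(f) = 2, deg(g) = 1, so Bézout bound = 2.
Scan x ∈ F_5. For each x, list the y ∈ F_5 with f(x, y) ≡ 0 and those with g(x, y) ≡ 0 (mod 5); the common zeros in that column are the intersection.
  x = 0: f ≡ 0 at y ∈ {1}; g ≡ 0 at y ∈ ∅; common: ∅.
  x = 1: f ≡ 0 at y ∈ ∅; g ≡ 0 at y ∈ ∅; common: ∅.
  x = 2: f ≡ 0 at y ∈ ∅; g ≡ 0 at y ∈ ∅; common: ∅.
  x = 3: f ≡ 0 at y ∈ ∅; g ≡ 0 at y ∈ ∅; common: ∅.
  x = 4: f ≡ 0 at y ∈ ∅; g ≡ 0 at y ∈ {0, 1, 2, 3, 4}; common: ∅.
Collecting: common zeros = ∅, so the count is 0.
Comparison with the Bézout bound: 0 ≤ 2 = deg(f)·deg(g), as expected for curves with no common component (the affine F_5-count falls short of the bound because intersections may lie at infinity, over extension fields, or carry multiplicity).


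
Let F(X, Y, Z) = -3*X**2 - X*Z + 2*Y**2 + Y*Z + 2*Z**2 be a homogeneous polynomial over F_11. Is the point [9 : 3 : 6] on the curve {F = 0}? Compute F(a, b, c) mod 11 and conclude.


F(9,3,6) ≡ 9 (mod 11); P is NOT on the curve.

Evaluate F(9, 3, 6) term-by-term (mod 11).
  -3*X**2 ↦ -3·81·1·1 = -243
  -X*Z ↦ -1·9·1·6 = -54
  2*Y**2 ↦ 2·1·9·1 = 18
  Y*Z ↦ 1·1·3·6 = 18
  2*Z**2 ↦ 2·1·1·36 = 72
Sum: F(9, 3, 6) = (-243) + (-54) + (18) + (18) + (72) = -189.
Reducing mod 11: -189 ≡ 9 (mod 11).
Since F(a, b, c) ≡ 9 ≠ 0 (mod 11), P does NOT lie on the curve.


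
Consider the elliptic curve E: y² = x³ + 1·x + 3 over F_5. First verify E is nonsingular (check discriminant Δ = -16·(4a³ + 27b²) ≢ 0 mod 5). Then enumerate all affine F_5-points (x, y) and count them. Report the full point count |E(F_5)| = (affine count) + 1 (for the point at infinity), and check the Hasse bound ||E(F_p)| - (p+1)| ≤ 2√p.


Affine points = {(1, 0), (4, 1), (4, 4)}; affine count = 3; |E(F_5)| = 4.

Discriminant check: Δ ∝ 4a³ + 27b² = 4·1³ + 27·3² = 4·1 + 27·9 ≡ 2 (mod 5). Nonzero ⇒ E is nonsingular.
For each x ∈ F_5, compute rhs = x³ + 1·x + 3 mod 5, then count y ∈ F_5 with y² ≡ rhs.
  x = 0: rhs = 3, matching y values: none (0 points).
  x = 1: rhs = 0, matching y values: 0 (1 points).
  x = 2: rhs = 3, matching y values: none (0 points).
  x = 3: rhs = 3, matching y values: none (0 points).
  x = 4: rhs = 1, matching y values: 1, 4 (2 points).
Total affine count: 3.
Full point count |E(F_5)| = 3 + 1 = 4.
Hasse bound: |4 − (5+1)| = |-2| = 2 ≤ 2√5 ≈ 4.4721 ✓.


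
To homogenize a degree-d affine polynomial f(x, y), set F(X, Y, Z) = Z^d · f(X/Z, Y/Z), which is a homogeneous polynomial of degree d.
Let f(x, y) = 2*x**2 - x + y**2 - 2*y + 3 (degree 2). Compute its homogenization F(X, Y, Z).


F(X, Y, Z) = 2*X**2 - X*Z + Y**2 - 2*Y*Z + 3*Z**2

deg(f) = 2.
Substitute x = X/Z, y = Y/Z into f, then multiply by Z^2.
  monomial 2·x^2·y^0 ↦ 2·X^2·Y^0·Z^0.
  monomial -1·x^1·y^0 ↦ -1·X^1·Y^0·Z^1.
  monomial 1·x^0·y^2 ↦ 1·X^0·Y^2·Z^0.
  monomial -2·x^0·y^1 ↦ -2·X^0·Y^1·Z^1.
  monomial 3·x^0·y^0 ↦ 3·X^0·Y^0·Z^2.
Collecting: F(X, Y, Z) = 2*X**2 - X*Z + Y**2 - 2*Y*Z + 3*Z**2.


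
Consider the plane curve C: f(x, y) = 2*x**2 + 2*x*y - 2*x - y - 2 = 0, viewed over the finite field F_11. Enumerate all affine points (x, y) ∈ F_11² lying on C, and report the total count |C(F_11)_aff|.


Affine F_11-points: {(0, 9), (1, 2), (2, 3), (3, 9), (4, 0), (5, 8), (7, 3), (8, 0), (9, 2), (10, 8)}; count = 10.

For each of the 121 pairs (x, y) ∈ F_11², evaluate f(x, y) mod 11. Record the zeros.
  x = 0: [0↦9, 1↦8, 2↦7, 3↦6, 4↦5, 5↦4, 6↦3, 7↦2, 8↦1, 9↦0, 10↦10]  zeros at y ∈ {9}
  x = 1: [0↦9, 1↦10, 2↦0, 3↦1, 4↦2, 5↦3, 6↦4, 7↦5, 8↦6, 9↦7, 10↦8]  zeros at y ∈ {2}
  x = 2: [0↦2, 1↦5, 2↦8, 3↦0, 4↦3, 5↦6, 6↦9, 7↦1, 8↦4, 9↦7, 10↦10]  zeros at y ∈ {3}
  x = 3: [0↦10, 1↦4, 2↦9, 3↦3, 4↦8, 5↦2, 6↦7, 7↦1, 8↦6, 9↦0, 10↦5]  zeros at y ∈ {9}
  x = 4: [0↦0, 1↦7, 2↦3, 3↦10, 4↦6, 5↦2, 6↦9, 7↦5, 8↦1, 9↦8, 10↦4]  zeros at y ∈ {0}
  x = 5: [0↦5, 1↦3, 2↦1, 3↦10, 4↦8, 5↦6, 6↦4, 7↦2, 8↦0, 9↦9, 10↦7]  zeros at y ∈ {8}
  x = 6: [0↦3, 1↦3, 2↦3, 3↦3, 4↦3, 5↦3, 6↦3, 7↦3, 8↦3, 9↦3, 10↦3]  zeros at y ∈ ∅
  x = 7: [0↦5, 1↦7, 2↦9, 3↦0, 4↦2, 5↦4, 6↦6, 7↦8, 8↦10, 9↦1, 10↦3]  zeros at y ∈ {3}
  x = 8: [0↦0, 1↦4, 2↦8, 3↦1, 4↦5, 5↦9, 6↦2, 7↦6, 8↦10, 9↦3, 10↦7]  zeros at y ∈ {0}
  x = 9: [0↦10, 1↦5, 2↦0, 3↦6, 4↦1, 5↦7, 6↦2, 7↦8, 8↦3, 9↦9, 10↦4]  zeros at y ∈ {2}
  x = 10: [0↦2, 1↦10, 2↦7, 3↦4, 4↦1, 5↦9, 6↦6, 7↦3, 8↦0, 9↦8, 10↦5]  zeros at y ∈ {8}
Collecting zeros: affine points = {(0, 9), (1, 2), (2, 3), (3, 9), (4, 0), (5, 8), (7, 3), (8, 0), (9, 2), (10, 8)}.
Total count |C(F_11)_aff| = 10.


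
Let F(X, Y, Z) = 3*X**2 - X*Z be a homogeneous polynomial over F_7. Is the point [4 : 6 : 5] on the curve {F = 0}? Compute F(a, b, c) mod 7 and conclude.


F(4,6,5) ≡ 0 (mod 7); P is on the curve.

Evaluate F(4, 6, 5) term-by-term (mod 7).
  3*X**2 ↦ 3·16·1·1 = 48
  -X*Z ↦ -1·4·1·5 = -20
Sum: F(4, 6, 5) = (48) + (-20) = 28.
Reducing mod 7: 28 ≡ 0 (mod 7).
Since F(a, b, c) ≡ 0 (mod 7), P lies on the curve.


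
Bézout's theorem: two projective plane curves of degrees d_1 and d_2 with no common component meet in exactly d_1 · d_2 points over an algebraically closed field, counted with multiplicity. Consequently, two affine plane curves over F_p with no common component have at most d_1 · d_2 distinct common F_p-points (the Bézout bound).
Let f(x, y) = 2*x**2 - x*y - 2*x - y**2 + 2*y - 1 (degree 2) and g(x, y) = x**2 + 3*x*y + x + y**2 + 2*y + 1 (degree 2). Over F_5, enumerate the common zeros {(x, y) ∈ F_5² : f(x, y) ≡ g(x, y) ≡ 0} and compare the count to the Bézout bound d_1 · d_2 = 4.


Common zeros: ∅; count = 0; Bézout bound = 4.

deg(f) = 2, deg(g) = 2, so Bézout bound = 4.
Scan x ∈ F_5. For each x, list the y ∈ F_5 with f(x, y) ≡ 0 and those with g(x, y) ≡ 0 (mod 5); the common zeros in that column are the intersection.
  x = 0: f ≡ 0 at y ∈ {1}; g ≡ 0 at y ∈ {4}; common: ∅.
  x = 1: f ≡ 0 at y ∈ ∅; g ≡ 0 at y ∈ ∅; common: ∅.
  x = 2: f ≡ 0 at y ∈ ∅; g ≡ 0 at y ∈ {3, 4}; common: ∅.
  x = 3: f ≡ 0 at y ∈ {2}; g ≡ 0 at y ∈ {1, 3}; common: ∅.
  x = 4: f ≡ 0 at y ∈ {1, 2}; g ≡ 0 at y ∈ ∅; common: ∅.
Collecting: common zeros = ∅, so the count is 0.
Comparison with the Bézout bound: 0 ≤ 4 = deg(f)·deg(g), as expected for curves with no common component (the affine F_5-count falls short of the bound because intersections may lie at infinity, over extension fields, or carry multiplicity).
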